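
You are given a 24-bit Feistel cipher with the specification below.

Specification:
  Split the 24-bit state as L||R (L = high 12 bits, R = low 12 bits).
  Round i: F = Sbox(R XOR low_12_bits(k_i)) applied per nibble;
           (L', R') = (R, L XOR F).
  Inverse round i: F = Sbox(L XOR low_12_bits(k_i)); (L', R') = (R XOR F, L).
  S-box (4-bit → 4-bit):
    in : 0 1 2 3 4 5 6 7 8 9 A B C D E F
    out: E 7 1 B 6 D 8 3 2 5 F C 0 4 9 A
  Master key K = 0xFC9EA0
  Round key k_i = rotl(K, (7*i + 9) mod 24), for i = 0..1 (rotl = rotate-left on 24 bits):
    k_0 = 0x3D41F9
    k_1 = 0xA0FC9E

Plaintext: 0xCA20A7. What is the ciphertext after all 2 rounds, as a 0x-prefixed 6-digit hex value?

0xB7B33A

s_0 = plaintext = 0xCA20A7
s_1 = Round(s_0, k_0) = 0x0A7B7B
s_2 = Round(s_1, k_1) = 0xB7B33A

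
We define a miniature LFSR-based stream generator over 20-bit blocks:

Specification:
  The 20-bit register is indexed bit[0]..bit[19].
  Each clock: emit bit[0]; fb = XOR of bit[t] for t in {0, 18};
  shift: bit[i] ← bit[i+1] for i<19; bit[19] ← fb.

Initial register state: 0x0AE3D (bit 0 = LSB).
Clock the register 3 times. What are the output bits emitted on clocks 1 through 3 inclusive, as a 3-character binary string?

reg_0 = 0x0AE3D
clock 1: out=1, reg = 0x8571E
clock 2: out=0, reg = 0x42B8F
clock 3: out=1, reg = 0x215C7

101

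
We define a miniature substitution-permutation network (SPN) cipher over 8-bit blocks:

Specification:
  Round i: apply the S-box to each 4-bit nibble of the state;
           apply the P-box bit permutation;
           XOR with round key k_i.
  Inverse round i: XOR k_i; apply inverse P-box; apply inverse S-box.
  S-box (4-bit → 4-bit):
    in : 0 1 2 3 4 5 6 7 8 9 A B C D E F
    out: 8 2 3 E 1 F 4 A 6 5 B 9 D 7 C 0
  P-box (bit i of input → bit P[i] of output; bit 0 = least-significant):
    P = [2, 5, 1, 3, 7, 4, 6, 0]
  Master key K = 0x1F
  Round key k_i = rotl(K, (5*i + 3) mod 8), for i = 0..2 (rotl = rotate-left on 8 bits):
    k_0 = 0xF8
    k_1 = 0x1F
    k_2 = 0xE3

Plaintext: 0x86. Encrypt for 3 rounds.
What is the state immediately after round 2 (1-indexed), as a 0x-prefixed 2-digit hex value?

s_0 = plaintext = 0x86
s_1 = Round(s_0, k_0) = 0xAA
s_2 = Round(s_1, k_1) = 0xA2
s_3 = Round(s_2, k_2) = 0x56

0xA2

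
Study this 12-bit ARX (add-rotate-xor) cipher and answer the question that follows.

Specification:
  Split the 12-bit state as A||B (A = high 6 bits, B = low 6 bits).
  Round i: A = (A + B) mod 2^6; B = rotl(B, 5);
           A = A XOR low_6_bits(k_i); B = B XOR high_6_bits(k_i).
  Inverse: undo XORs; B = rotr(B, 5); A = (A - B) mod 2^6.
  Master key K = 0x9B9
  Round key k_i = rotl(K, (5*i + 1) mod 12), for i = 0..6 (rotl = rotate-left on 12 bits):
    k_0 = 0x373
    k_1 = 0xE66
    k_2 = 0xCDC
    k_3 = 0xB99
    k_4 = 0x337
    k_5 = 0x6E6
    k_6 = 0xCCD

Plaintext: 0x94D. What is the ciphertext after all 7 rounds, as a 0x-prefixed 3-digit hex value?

0x03F

s_0 = plaintext = 0x94D
s_1 = Round(s_0, k_0) = 0x06B
s_2 = Round(s_1, k_1) = 0x28C
s_3 = Round(s_2, k_2) = 0x2B5
s_4 = Round(s_3, k_3) = 0x994
s_5 = Round(s_4, k_4) = 0x346
s_6 = Round(s_5, k_5) = 0xD58
s_7 = Round(s_6, k_6) = 0x03F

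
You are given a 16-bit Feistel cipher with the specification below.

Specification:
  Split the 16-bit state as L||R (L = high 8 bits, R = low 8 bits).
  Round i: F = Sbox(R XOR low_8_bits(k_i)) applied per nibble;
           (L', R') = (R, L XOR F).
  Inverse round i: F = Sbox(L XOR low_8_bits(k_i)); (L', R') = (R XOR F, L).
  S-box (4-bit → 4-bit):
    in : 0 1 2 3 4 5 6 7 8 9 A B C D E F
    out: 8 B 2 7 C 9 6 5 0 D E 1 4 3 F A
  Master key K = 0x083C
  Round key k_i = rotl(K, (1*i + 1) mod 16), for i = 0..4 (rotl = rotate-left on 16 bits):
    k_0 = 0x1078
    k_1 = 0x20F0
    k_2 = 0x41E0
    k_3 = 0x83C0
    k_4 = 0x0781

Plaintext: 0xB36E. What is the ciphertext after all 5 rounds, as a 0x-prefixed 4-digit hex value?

s_0 = plaintext = 0xB36E
s_1 = Round(s_0, k_0) = 0x6E05
s_2 = Round(s_1, k_1) = 0x05C7
s_3 = Round(s_2, k_2) = 0xC720
s_4 = Round(s_3, k_3) = 0x203F
s_5 = Round(s_4, k_4) = 0x3F3F

0x3F3F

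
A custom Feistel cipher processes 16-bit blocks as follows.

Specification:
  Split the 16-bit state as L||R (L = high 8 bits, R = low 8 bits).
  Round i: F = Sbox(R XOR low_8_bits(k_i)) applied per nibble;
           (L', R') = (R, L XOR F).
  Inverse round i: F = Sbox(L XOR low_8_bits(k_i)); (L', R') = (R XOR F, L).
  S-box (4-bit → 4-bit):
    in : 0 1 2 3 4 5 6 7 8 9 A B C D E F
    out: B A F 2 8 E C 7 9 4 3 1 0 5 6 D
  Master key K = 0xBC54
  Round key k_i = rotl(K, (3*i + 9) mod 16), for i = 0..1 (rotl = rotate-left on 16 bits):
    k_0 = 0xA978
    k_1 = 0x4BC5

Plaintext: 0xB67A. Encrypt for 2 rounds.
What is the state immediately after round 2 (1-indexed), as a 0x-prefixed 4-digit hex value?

0x097A

s_0 = plaintext = 0xB67A
s_1 = Round(s_0, k_0) = 0x7A09
s_2 = Round(s_1, k_1) = 0x097A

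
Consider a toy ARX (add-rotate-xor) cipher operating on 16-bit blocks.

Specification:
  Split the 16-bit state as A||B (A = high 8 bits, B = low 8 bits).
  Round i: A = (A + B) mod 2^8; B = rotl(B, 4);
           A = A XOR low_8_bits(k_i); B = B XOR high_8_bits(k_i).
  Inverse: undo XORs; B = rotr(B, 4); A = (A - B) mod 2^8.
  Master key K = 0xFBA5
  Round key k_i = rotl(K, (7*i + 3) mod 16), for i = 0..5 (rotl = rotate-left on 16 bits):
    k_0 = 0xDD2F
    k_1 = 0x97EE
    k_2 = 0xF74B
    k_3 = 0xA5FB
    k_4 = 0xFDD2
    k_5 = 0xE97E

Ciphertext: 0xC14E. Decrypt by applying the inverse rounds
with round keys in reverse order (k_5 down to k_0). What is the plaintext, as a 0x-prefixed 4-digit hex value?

0xF6E8

s_0 = ciphertext = 0xC14E
s_1 = InvRound(s_0, k_5) = 0x457A
s_2 = InvRound(s_1, k_4) = 0x1F78
s_3 = InvRound(s_2, k_3) = 0x07DD
s_4 = InvRound(s_3, k_2) = 0xAAA2
s_5 = InvRound(s_4, k_1) = 0xF153
s_6 = InvRound(s_5, k_0) = 0xF6E8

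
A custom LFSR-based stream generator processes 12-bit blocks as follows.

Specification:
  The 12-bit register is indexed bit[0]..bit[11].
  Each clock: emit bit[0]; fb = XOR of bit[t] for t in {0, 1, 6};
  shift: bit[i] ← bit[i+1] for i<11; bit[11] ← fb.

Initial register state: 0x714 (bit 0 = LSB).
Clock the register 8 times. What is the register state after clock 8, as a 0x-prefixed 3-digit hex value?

0x027

reg_0 = 0x714
clock 1: out=0, reg = 0x38A
clock 2: out=0, reg = 0x9C5
clock 3: out=1, reg = 0x4E2
clock 4: out=0, reg = 0x271
clock 5: out=1, reg = 0x138
clock 6: out=0, reg = 0x09C
clock 7: out=0, reg = 0x04E
clock 8: out=0, reg = 0x027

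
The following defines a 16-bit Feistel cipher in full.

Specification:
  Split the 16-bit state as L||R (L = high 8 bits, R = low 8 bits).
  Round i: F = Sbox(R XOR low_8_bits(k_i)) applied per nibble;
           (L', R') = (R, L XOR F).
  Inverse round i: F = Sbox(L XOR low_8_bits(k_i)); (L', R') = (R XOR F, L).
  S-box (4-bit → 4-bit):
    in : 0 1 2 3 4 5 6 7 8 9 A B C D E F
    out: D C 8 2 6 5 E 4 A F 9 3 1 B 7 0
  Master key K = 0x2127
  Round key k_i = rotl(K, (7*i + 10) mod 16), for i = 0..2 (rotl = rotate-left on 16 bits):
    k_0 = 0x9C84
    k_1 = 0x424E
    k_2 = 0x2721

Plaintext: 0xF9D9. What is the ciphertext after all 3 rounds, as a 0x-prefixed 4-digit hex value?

s_0 = plaintext = 0xF9D9
s_1 = Round(s_0, k_0) = 0xD9A2
s_2 = Round(s_1, k_1) = 0xA2A8
s_3 = Round(s_2, k_2) = 0xA80D

0xA80D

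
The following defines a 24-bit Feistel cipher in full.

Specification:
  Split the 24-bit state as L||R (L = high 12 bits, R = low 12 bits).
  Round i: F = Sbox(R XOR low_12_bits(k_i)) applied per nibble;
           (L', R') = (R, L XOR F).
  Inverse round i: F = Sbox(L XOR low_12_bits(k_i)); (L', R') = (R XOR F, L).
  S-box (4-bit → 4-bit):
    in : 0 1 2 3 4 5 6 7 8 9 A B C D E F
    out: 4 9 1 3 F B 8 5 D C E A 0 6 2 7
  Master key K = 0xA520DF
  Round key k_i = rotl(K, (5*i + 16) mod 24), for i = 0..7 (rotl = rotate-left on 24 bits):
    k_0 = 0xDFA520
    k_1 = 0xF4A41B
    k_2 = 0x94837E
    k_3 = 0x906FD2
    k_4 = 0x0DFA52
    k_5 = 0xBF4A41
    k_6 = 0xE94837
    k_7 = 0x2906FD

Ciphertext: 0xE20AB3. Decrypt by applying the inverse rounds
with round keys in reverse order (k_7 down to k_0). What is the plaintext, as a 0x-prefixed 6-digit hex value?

s_0 = ciphertext = 0xE20AB3
s_1 = InvRound(s_0, k_7) = 0x7D5E20
s_2 = InvRound(s_1, k_6) = 0x9017D5
s_3 = InvRound(s_2, k_5) = 0x421901
s_4 = InvRound(s_3, k_4) = 0xB52421
s_5 = InvRound(s_4, k_3) = 0xBF5B52
s_6 = InvRound(s_5, k_2) = 0x688BF5
s_7 = InvRound(s_6, k_1) = 0xA36688
s_8 = InvRound(s_7, k_0) = 0x110A36

0x110A36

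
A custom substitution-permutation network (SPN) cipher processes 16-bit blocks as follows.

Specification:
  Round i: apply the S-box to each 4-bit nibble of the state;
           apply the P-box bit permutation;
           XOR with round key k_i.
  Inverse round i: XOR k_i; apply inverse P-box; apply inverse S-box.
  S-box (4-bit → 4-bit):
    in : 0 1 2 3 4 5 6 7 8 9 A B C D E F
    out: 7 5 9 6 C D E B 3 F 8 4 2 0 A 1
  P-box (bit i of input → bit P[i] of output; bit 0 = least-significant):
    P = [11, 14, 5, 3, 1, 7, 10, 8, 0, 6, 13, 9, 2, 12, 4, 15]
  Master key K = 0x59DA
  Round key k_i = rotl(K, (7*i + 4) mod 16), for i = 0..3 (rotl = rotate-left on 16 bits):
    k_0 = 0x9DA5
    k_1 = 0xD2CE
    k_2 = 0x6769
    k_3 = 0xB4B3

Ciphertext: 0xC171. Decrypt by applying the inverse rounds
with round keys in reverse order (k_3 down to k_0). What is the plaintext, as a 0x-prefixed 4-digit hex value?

s_0 = ciphertext = 0xC171
s_1 = InvRound(s_0, k_3) = 0xC39C
s_2 = InvRound(s_1, k_2) = 0x503B
s_3 = InvRound(s_2, k_1) = 0x57CB
s_4 = InvRound(s_3, k_0) = 0x2EF9

0x2EF9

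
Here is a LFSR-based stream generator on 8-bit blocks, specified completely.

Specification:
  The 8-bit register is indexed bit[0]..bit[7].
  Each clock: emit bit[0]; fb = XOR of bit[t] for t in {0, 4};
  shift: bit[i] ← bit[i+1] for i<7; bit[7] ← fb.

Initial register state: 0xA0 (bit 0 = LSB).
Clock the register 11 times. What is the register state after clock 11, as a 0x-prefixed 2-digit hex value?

0x41

reg_0 = 0xA0
clock 1: out=0, reg = 0x50
clock 2: out=0, reg = 0xA8
clock 3: out=0, reg = 0x54
clock 4: out=0, reg = 0xAA
clock 5: out=0, reg = 0x55
clock 6: out=1, reg = 0x2A
clock 7: out=0, reg = 0x15
clock 8: out=1, reg = 0x0A
clock 9: out=0, reg = 0x05
clock 10: out=1, reg = 0x82
clock 11: out=0, reg = 0x41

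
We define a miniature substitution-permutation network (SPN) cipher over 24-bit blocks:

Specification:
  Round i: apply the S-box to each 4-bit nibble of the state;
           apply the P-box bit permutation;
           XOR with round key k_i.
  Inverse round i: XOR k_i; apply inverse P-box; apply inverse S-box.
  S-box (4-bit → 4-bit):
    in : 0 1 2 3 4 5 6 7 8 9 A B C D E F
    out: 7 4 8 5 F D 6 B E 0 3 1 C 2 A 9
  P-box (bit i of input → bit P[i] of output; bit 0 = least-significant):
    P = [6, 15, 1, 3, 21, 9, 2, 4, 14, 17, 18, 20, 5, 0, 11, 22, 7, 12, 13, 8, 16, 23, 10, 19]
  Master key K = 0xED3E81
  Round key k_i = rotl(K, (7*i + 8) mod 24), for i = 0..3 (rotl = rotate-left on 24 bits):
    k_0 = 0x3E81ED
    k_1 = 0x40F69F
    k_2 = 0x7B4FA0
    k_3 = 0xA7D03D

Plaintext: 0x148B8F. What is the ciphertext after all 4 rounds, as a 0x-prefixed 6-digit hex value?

s_0 = plaintext = 0x148B8F
s_1 = Round(s_0, k_0) = 0x7EFE30
s_2 = Round(s_1, k_1) = 0xBB67F9
s_3 = Round(s_2, k_2) = 0x480731
s_4 = Round(s_3, k_3) = 0x1CAD1A

0x1CAD1A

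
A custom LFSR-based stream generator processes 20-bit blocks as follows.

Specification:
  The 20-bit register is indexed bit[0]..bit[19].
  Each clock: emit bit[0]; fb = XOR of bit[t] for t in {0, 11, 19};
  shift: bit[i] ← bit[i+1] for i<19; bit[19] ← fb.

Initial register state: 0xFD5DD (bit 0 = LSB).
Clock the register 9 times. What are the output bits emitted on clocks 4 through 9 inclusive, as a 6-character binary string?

reg_0 = 0xFD5DD
clock 1: out=1, reg = 0x7EAEE
clock 2: out=0, reg = 0xBF577
clock 3: out=1, reg = 0x5FABB
clock 4: out=1, reg = 0x2FD5D
clock 5: out=1, reg = 0x17EAE
clock 6: out=0, reg = 0x8BF57
clock 7: out=1, reg = 0xC5FAB
clock 8: out=1, reg = 0xE2FD5
clock 9: out=1, reg = 0xF17EA

110111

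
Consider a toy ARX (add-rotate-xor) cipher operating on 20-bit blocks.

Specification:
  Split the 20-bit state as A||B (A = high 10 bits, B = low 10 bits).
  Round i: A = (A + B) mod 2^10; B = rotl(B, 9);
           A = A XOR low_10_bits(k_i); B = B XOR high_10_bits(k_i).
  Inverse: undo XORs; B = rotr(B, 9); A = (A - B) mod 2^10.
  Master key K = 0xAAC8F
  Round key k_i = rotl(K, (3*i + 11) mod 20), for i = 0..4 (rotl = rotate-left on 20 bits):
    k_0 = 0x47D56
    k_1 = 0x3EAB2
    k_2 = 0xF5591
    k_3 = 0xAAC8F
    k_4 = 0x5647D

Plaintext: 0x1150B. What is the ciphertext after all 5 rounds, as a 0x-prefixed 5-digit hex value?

0xF205F

s_0 = plaintext = 0x1150B
s_1 = Round(s_0, k_0) = 0x01B9A
s_2 = Round(s_1, k_1) = 0x44937
s_3 = Round(s_2, k_2) = 0xF614E
s_4 = Round(s_3, k_3) = 0x6A60C
s_5 = Round(s_4, k_4) = 0xF205F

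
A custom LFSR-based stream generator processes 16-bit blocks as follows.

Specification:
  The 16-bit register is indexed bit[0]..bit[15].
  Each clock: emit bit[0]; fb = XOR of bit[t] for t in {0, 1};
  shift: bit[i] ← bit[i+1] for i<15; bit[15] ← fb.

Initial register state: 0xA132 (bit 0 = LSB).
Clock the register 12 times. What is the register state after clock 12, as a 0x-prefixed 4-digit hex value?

reg_0 = 0xA132
clock 1: out=0, reg = 0xD099
clock 2: out=1, reg = 0xE84C
clock 3: out=0, reg = 0x7426
clock 4: out=0, reg = 0xBA13
clock 5: out=1, reg = 0x5D09
clock 6: out=1, reg = 0xAE84
clock 7: out=0, reg = 0x5742
clock 8: out=0, reg = 0xABA1
clock 9: out=1, reg = 0xD5D0
clock 10: out=0, reg = 0x6AE8
clock 11: out=0, reg = 0x3574
clock 12: out=0, reg = 0x1ABA

0x1ABA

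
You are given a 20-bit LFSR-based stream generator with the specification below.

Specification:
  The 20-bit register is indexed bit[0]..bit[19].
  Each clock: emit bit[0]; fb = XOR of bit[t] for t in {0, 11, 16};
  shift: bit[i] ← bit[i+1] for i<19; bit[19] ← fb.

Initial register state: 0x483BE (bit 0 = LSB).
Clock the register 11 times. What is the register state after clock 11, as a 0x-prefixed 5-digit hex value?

reg_0 = 0x483BE
clock 1: out=0, reg = 0x241DF
clock 2: out=1, reg = 0x920EF
clock 3: out=1, reg = 0x49077
clock 4: out=1, reg = 0xA483B
clock 5: out=1, reg = 0x5241D
clock 6: out=1, reg = 0x2920E
clock 7: out=0, reg = 0x14907
clock 8: out=1, reg = 0x8A483
clock 9: out=1, reg = 0xC5241
clock 10: out=1, reg = 0xE2920
clock 11: out=0, reg = 0xF1490

0xF1490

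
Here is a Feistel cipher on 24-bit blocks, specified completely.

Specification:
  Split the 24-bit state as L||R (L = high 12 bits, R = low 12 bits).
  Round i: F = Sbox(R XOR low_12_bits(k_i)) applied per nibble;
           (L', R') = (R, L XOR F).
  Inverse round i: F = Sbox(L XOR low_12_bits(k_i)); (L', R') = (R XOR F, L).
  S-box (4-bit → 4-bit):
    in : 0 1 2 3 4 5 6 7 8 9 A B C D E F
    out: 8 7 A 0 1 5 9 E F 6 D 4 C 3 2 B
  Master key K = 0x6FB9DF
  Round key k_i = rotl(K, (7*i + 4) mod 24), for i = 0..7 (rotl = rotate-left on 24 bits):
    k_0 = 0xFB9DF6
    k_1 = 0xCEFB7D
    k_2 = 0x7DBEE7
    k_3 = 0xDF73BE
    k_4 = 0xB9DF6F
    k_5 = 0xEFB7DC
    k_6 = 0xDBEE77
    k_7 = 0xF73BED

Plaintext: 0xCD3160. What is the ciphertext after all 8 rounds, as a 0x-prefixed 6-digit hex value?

s_0 = plaintext = 0xCD3160
s_1 = Round(s_0, k_0) = 0x1600BA
s_2 = Round(s_1, k_1) = 0x0BA5AE
s_3 = Round(s_2, k_2) = 0x5AE4AC
s_4 = Round(s_3, k_3) = 0x4ACBD4
s_5 = Round(s_4, k_4) = 0xBD45E8
s_6 = Round(s_5, k_5) = 0x5E81D5
s_7 = Round(s_6, k_6) = 0x1D5E32
s_8 = Round(s_7, k_7) = 0xE324EE

0xE324EE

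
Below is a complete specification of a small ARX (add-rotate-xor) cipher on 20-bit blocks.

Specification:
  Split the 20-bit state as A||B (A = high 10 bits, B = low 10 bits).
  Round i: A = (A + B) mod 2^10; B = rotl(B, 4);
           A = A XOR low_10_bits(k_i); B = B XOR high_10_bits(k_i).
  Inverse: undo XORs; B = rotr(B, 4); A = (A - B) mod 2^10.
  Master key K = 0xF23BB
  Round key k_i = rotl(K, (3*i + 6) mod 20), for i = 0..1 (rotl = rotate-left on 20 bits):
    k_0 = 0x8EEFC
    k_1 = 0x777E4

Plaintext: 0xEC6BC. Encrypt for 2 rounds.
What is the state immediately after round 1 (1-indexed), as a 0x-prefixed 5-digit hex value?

0x245F1

s_0 = plaintext = 0xEC6BC
s_1 = Round(s_0, k_0) = 0x245F1
s_2 = Round(s_1, k_1) = 0x59ACA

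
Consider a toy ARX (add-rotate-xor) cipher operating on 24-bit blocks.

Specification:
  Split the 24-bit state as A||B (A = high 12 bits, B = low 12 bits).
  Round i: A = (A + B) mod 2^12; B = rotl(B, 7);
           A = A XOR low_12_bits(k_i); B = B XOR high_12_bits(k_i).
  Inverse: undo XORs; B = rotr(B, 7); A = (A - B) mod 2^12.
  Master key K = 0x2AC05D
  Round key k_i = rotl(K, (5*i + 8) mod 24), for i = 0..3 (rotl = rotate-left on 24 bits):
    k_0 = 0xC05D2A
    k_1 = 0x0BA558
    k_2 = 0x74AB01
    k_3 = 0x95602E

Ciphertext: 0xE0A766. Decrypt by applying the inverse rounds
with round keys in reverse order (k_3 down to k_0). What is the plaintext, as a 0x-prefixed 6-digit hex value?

0x0FB226

s_0 = ciphertext = 0xE0A766
s_1 = InvRound(s_0, k_3) = 0x80861C
s_2 = InvRound(s_1, k_2) = 0x847AC2
s_3 = InvRound(s_2, k_1) = 0xE0BF14
s_4 = InvRound(s_3, k_0) = 0x0FB226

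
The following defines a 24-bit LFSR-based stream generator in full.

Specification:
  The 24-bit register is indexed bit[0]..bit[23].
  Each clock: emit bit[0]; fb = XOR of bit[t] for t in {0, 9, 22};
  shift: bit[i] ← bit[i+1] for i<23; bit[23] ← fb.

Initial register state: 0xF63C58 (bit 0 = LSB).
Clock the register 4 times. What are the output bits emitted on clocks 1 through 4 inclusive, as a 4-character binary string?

reg_0 = 0xF63C58
clock 1: out=0, reg = 0xFB1E2C
clock 2: out=0, reg = 0x7D8F16
clock 3: out=0, reg = 0x3EC78B
clock 4: out=1, reg = 0x1F63C5

0001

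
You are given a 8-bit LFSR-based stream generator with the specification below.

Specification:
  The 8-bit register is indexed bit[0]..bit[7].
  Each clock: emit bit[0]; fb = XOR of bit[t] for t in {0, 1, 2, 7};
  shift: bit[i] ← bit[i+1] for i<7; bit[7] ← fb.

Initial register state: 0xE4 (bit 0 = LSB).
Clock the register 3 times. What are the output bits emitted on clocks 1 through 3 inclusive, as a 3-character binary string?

001

reg_0 = 0xE4
clock 1: out=0, reg = 0x72
clock 2: out=0, reg = 0xB9
clock 3: out=1, reg = 0x5C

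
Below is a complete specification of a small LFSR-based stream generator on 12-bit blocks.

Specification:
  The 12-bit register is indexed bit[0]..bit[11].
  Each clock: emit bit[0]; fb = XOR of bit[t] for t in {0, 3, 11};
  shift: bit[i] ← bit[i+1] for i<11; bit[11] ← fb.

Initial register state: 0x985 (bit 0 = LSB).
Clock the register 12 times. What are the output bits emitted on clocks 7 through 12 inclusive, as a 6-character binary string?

011001

reg_0 = 0x985
clock 1: out=1, reg = 0x4C2
clock 2: out=0, reg = 0x261
clock 3: out=1, reg = 0x930
clock 4: out=0, reg = 0xC98
clock 5: out=0, reg = 0x64C
clock 6: out=0, reg = 0xB26
clock 7: out=0, reg = 0xD93
clock 8: out=1, reg = 0x6C9
clock 9: out=1, reg = 0x364
clock 10: out=0, reg = 0x1B2
clock 11: out=0, reg = 0x0D9
clock 12: out=1, reg = 0x06C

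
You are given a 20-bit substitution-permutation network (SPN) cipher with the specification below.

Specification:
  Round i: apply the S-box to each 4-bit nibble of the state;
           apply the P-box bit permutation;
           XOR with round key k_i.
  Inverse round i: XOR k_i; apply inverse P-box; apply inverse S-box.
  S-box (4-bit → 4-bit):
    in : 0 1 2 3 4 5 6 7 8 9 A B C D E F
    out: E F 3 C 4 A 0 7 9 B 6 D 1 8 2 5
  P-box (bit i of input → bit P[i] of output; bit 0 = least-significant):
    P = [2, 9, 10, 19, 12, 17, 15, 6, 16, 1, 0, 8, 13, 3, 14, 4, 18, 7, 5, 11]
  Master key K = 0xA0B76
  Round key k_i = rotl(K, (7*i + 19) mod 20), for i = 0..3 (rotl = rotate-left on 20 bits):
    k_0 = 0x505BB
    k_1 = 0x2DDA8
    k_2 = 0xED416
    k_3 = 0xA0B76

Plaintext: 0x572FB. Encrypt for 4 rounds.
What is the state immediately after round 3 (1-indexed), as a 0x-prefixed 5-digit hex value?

s_0 = plaintext = 0x572FB
s_1 = Round(s_0, k_0) = 0xCF935
s_2 = Round(s_1, k_1) = 0xF3EEA
s_3 = Round(s_2, k_2) = 0x89224
s_4 = Round(s_3, k_3) = 0xD376C

0x89224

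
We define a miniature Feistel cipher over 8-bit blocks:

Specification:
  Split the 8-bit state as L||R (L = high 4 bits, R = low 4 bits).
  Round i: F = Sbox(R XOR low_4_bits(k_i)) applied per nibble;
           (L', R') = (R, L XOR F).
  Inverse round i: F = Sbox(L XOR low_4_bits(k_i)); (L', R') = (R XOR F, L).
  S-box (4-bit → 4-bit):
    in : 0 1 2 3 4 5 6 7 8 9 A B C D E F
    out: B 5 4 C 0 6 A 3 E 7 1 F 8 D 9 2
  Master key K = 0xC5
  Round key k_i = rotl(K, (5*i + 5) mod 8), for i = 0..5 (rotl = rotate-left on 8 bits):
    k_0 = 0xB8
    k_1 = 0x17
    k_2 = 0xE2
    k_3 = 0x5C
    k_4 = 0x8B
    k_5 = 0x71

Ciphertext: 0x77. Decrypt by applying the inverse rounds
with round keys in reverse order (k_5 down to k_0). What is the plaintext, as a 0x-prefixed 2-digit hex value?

0xE7

s_0 = ciphertext = 0x77
s_1 = InvRound(s_0, k_5) = 0xD7
s_2 = InvRound(s_1, k_4) = 0xDD
s_3 = InvRound(s_2, k_3) = 0x8D
s_4 = InvRound(s_3, k_2) = 0xC8
s_5 = InvRound(s_4, k_1) = 0x7C
s_6 = InvRound(s_5, k_0) = 0xE7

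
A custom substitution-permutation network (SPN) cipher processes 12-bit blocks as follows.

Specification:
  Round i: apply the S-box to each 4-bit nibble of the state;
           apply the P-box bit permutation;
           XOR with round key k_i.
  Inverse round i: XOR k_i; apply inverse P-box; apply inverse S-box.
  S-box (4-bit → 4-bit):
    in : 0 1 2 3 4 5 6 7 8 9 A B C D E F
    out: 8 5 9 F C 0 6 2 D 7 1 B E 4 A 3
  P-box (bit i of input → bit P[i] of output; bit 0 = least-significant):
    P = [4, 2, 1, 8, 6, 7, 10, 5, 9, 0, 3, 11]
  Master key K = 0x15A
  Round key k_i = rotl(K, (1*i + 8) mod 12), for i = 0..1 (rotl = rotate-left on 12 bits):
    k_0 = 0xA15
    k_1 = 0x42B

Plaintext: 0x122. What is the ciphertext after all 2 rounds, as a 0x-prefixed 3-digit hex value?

s_0 = plaintext = 0x122
s_1 = Round(s_0, k_0) = 0x96D
s_2 = Round(s_1, k_1) = 0x2A0

0x2A0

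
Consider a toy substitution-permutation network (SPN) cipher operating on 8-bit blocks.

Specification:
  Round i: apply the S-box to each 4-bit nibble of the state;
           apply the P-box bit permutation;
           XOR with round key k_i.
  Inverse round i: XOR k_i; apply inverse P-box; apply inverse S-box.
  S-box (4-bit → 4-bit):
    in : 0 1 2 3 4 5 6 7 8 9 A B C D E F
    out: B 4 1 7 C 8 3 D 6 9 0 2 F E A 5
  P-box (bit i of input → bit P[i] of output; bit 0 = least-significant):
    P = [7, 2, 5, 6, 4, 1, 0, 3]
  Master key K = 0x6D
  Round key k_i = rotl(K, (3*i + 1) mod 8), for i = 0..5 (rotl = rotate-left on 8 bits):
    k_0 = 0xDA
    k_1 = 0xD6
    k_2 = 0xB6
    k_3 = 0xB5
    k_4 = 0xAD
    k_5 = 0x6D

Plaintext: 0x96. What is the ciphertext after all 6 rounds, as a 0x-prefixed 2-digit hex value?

0xC4

s_0 = plaintext = 0x96
s_1 = Round(s_0, k_0) = 0x46
s_2 = Round(s_1, k_1) = 0x5B
s_3 = Round(s_2, k_2) = 0xBA
s_4 = Round(s_3, k_3) = 0xB7
s_5 = Round(s_4, k_4) = 0x4F
s_6 = Round(s_5, k_5) = 0xC4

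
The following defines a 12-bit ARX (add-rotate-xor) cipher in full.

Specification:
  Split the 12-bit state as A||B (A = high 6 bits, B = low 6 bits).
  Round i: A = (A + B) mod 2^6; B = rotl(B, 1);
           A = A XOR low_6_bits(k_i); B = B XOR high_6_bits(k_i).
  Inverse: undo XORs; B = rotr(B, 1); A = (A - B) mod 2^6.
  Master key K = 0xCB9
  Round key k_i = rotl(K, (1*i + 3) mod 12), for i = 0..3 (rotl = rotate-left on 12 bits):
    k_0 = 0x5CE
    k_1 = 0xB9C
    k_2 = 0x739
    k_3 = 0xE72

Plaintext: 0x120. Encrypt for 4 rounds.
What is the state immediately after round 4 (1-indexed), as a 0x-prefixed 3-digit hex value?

0x349

s_0 = plaintext = 0x120
s_1 = Round(s_0, k_0) = 0xA96
s_2 = Round(s_1, k_1) = 0x702
s_3 = Round(s_2, k_2) = 0x9D8
s_4 = Round(s_3, k_3) = 0x349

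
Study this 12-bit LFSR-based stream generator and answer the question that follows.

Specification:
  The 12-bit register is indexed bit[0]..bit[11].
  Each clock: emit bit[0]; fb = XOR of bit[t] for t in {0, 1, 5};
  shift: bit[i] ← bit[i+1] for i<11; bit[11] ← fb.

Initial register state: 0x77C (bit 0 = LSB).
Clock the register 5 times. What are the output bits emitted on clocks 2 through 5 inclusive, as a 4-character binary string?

0111

reg_0 = 0x77C
clock 1: out=0, reg = 0xBBE
clock 2: out=0, reg = 0x5DF
clock 3: out=1, reg = 0x2EF
clock 4: out=1, reg = 0x977
clock 5: out=1, reg = 0xCBB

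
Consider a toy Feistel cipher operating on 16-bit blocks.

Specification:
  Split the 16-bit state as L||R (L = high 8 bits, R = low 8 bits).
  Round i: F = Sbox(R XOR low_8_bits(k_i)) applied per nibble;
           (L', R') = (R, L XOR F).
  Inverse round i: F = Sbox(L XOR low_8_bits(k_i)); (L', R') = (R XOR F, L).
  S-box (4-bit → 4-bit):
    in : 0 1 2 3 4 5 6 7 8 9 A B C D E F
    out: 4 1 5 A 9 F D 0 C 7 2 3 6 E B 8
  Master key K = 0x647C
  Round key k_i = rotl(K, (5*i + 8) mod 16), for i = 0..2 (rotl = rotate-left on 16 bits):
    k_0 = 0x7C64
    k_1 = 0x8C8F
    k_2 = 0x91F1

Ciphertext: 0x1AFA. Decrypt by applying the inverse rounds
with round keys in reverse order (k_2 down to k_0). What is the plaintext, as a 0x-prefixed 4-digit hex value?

s_0 = ciphertext = 0x1AFA
s_1 = InvRound(s_0, k_2) = 0x491A
s_2 = InvRound(s_1, k_1) = 0x7749
s_3 = InvRound(s_2, k_0) = 0x5377

0x5377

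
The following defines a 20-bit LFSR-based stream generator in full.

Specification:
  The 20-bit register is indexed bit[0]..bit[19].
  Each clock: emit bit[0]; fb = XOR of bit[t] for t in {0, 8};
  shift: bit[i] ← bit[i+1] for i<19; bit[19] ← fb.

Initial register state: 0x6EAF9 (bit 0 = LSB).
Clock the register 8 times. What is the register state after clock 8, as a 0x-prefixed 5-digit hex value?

0x136EA

reg_0 = 0x6EAF9
clock 1: out=1, reg = 0xB757C
clock 2: out=0, reg = 0xDBABE
clock 3: out=0, reg = 0x6DD5F
clock 4: out=1, reg = 0x36EAF
clock 5: out=1, reg = 0x9B757
clock 6: out=1, reg = 0x4DBAB
clock 7: out=1, reg = 0x26DD5
clock 8: out=1, reg = 0x136EA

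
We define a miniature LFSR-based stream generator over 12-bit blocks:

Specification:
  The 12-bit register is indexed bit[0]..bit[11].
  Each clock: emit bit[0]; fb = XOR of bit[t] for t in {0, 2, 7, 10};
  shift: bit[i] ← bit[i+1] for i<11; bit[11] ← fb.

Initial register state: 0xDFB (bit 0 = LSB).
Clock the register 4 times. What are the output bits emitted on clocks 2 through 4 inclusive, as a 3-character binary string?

101

reg_0 = 0xDFB
clock 1: out=1, reg = 0xEFD
clock 2: out=1, reg = 0x77E
clock 3: out=0, reg = 0x3BF
clock 4: out=1, reg = 0x9DF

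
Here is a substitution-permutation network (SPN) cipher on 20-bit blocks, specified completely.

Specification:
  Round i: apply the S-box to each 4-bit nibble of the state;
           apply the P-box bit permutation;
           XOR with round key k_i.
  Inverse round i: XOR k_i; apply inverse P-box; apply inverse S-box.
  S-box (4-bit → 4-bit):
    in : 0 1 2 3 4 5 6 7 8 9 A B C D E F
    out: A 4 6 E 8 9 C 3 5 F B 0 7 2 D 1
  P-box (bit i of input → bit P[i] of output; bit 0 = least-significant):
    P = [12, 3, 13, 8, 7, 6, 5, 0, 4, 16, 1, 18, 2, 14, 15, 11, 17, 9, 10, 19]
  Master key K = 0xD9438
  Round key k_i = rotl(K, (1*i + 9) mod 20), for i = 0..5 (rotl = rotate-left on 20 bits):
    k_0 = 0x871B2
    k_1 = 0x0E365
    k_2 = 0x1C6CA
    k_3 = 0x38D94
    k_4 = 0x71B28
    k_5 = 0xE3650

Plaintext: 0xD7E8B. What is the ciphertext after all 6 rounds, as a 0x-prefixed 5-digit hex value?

0x40EEE

s_0 = plaintext = 0xD7E8B
s_1 = Round(s_0, k_0) = 0xC3304
s_2 = Round(s_1, k_1) = 0x72C26
s_3 = Round(s_2, k_2) = 0x225B8
s_4 = Round(s_3, k_3) = 0x77B84
s_5 = Round(s_4, k_4) = 0x5588C
s_6 = Round(s_5, k_5) = 0x40EEE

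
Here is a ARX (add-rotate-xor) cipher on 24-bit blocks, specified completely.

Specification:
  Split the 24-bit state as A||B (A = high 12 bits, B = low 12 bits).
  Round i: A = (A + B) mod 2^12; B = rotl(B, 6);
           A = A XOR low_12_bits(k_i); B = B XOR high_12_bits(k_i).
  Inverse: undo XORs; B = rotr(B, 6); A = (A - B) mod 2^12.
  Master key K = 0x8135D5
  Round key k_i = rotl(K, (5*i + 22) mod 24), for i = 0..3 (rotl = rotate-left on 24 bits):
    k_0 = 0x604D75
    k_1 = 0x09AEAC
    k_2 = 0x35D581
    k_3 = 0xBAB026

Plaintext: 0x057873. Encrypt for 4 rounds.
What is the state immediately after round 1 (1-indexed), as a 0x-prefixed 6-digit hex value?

s_0 = plaintext = 0x057873
s_1 = Round(s_0, k_0) = 0x5BFAE5
s_2 = Round(s_1, k_1) = 0xE089F1
s_3 = Round(s_2, k_2) = 0x278F3A
s_4 = Round(s_3, k_3) = 0x194517

0x5BFAE5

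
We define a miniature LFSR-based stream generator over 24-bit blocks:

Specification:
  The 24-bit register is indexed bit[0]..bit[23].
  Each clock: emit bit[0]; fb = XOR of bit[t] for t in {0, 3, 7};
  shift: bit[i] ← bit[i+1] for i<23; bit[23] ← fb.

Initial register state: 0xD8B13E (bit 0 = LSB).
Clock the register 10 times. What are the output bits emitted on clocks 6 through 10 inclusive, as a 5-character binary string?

10010

reg_0 = 0xD8B13E
clock 1: out=0, reg = 0xEC589F
clock 2: out=1, reg = 0xF62C4F
clock 3: out=1, reg = 0x7B1627
clock 4: out=1, reg = 0xBD8B13
clock 5: out=1, reg = 0xDEC589
clock 6: out=1, reg = 0xEF62C4
clock 7: out=0, reg = 0xF7B162
clock 8: out=0, reg = 0x7BD8B1
clock 9: out=1, reg = 0x3DEC58
clock 10: out=0, reg = 0x9EF62C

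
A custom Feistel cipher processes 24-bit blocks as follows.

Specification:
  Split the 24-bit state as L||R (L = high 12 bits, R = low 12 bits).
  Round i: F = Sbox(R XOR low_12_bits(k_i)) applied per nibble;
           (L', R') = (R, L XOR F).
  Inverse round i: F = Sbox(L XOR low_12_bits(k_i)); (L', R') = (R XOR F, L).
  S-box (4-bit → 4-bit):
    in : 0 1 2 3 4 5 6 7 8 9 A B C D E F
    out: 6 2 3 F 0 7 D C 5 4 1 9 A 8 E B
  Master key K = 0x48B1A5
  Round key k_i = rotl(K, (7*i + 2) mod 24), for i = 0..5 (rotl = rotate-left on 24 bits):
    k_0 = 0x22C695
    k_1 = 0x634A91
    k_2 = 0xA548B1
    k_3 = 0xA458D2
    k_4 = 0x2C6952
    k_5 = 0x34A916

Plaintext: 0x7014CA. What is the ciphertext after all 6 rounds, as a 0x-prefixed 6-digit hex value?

s_0 = plaintext = 0x7014CA
s_1 = Round(s_0, k_0) = 0x4CA47A
s_2 = Round(s_1, k_1) = 0x47AA23
s_3 = Round(s_2, k_2) = 0xA23739
s_4 = Round(s_3, k_3) = 0x7391CA
s_5 = Round(s_4, k_4) = 0x1CA27C
s_6 = Round(s_5, k_5) = 0x27C81B

0x27C81B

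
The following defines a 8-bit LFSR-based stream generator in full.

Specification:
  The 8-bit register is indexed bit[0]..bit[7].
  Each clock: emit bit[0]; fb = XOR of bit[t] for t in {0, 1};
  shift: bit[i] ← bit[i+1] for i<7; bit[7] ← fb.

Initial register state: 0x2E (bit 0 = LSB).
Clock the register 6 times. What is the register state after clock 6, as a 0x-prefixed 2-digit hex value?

reg_0 = 0x2E
clock 1: out=0, reg = 0x97
clock 2: out=1, reg = 0x4B
clock 3: out=1, reg = 0x25
clock 4: out=1, reg = 0x92
clock 5: out=0, reg = 0xC9
clock 6: out=1, reg = 0xE4

0xE4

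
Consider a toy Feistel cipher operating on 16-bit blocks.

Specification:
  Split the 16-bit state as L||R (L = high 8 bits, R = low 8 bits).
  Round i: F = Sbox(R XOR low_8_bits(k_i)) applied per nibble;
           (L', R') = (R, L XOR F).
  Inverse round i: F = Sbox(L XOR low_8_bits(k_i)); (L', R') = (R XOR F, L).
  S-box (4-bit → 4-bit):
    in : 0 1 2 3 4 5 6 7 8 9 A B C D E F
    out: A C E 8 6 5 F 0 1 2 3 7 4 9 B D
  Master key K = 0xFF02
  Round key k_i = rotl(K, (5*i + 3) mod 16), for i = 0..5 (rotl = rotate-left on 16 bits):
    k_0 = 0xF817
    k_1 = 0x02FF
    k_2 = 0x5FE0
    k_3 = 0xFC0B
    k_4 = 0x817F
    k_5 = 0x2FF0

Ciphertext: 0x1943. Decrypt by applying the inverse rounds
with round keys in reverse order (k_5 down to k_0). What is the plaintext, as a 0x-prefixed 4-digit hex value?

s_0 = ciphertext = 0x1943
s_1 = InvRound(s_0, k_5) = 0xF119
s_2 = InvRound(s_1, k_4) = 0x02F1
s_3 = InvRound(s_2, k_3) = 0x5302
s_4 = InvRound(s_3, k_2) = 0x7A53
s_5 = InvRound(s_4, k_1) = 0x467A
s_6 = InvRound(s_5, k_0) = 0x2646

0x2646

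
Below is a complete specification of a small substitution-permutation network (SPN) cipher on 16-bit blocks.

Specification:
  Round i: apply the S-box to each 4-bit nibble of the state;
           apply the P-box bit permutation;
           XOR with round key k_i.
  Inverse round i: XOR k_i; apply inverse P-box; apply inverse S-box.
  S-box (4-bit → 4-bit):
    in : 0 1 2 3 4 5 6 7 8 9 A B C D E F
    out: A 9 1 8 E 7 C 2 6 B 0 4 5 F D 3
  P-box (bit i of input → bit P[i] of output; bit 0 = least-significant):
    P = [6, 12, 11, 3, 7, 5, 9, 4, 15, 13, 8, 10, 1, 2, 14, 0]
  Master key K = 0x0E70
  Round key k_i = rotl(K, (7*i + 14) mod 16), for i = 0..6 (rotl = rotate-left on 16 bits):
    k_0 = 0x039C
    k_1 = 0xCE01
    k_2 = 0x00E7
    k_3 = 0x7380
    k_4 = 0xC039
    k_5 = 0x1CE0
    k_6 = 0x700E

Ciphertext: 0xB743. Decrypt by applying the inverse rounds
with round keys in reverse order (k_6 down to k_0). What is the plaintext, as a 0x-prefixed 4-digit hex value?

0xF7E5

s_0 = ciphertext = 0xB743
s_1 = InvRound(s_0, k_6) = 0x4EB1
s_2 = InvRound(s_1, k_5) = 0x6A6F
s_3 = InvRound(s_2, k_4) = 0xFF6C
s_4 = InvRound(s_3, k_3) = 0x71FE
s_5 = InvRound(s_4, k_2) = 0x6830
s_6 = InvRound(s_5, k_1) = 0x394A
s_7 = InvRound(s_6, k_0) = 0xF7E5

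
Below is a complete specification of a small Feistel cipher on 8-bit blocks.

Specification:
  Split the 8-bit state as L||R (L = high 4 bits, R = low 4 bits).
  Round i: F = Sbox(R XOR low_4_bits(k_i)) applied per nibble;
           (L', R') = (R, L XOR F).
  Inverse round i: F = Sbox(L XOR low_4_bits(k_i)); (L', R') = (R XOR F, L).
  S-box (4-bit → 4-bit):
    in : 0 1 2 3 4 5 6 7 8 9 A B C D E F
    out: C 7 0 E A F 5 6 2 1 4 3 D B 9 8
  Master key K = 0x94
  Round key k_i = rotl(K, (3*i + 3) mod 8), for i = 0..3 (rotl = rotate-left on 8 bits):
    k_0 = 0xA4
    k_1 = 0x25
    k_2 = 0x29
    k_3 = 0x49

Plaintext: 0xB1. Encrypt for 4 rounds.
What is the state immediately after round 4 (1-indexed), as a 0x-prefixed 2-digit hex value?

s_0 = plaintext = 0xB1
s_1 = Round(s_0, k_0) = 0x14
s_2 = Round(s_1, k_1) = 0x46
s_3 = Round(s_2, k_2) = 0x6C
s_4 = Round(s_3, k_3) = 0xC9

0xC9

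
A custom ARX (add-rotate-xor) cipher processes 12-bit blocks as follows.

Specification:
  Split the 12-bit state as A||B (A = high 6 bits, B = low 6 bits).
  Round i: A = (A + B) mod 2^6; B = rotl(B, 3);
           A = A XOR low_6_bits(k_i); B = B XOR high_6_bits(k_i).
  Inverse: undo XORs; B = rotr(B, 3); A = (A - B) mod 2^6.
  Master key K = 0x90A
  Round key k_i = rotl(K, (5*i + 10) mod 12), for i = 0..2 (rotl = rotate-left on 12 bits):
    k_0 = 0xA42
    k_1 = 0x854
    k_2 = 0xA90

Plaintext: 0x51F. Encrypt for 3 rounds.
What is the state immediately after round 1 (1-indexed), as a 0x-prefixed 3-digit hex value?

0xC52

s_0 = plaintext = 0x51F
s_1 = Round(s_0, k_0) = 0xC52
s_2 = Round(s_1, k_1) = 0x5F3
s_3 = Round(s_2, k_2) = 0x6B4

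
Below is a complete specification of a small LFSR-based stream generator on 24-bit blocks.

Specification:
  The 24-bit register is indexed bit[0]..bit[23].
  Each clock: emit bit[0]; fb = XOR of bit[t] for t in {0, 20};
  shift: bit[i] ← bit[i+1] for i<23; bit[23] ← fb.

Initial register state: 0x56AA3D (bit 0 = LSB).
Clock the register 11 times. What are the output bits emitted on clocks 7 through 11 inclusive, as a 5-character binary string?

reg_0 = 0x56AA3D
clock 1: out=1, reg = 0x2B551E
clock 2: out=0, reg = 0x15AA8F
clock 3: out=1, reg = 0x0AD547
clock 4: out=1, reg = 0x856AA3
clock 5: out=1, reg = 0xC2B551
clock 6: out=1, reg = 0xE15AA8
clock 7: out=0, reg = 0x70AD54
clock 8: out=0, reg = 0xB856AA
clock 9: out=0, reg = 0xDC2B55
clock 10: out=1, reg = 0x6E15AA
clock 11: out=0, reg = 0x370AD5

00010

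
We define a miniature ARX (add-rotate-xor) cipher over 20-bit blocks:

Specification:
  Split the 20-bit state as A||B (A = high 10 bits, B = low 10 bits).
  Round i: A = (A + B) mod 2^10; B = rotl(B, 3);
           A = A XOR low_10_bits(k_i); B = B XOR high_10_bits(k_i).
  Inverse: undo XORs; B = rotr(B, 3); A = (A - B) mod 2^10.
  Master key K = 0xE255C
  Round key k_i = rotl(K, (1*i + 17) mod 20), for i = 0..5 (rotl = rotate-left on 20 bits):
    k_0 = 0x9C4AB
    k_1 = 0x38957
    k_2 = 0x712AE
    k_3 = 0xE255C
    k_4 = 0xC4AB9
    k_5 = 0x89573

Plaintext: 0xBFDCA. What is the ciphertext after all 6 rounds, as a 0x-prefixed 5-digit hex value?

0x547E0

s_0 = plaintext = 0xBFDCA
s_1 = Round(s_0, k_0) = 0x18822
s_2 = Round(s_1, k_1) = 0x74DF2
s_3 = Round(s_2, k_2) = 0x5AE57
s_4 = Round(s_3, k_3) = 0xA7935
s_5 = Round(s_4, k_4) = 0x5AAB8
s_6 = Round(s_5, k_5) = 0x547E0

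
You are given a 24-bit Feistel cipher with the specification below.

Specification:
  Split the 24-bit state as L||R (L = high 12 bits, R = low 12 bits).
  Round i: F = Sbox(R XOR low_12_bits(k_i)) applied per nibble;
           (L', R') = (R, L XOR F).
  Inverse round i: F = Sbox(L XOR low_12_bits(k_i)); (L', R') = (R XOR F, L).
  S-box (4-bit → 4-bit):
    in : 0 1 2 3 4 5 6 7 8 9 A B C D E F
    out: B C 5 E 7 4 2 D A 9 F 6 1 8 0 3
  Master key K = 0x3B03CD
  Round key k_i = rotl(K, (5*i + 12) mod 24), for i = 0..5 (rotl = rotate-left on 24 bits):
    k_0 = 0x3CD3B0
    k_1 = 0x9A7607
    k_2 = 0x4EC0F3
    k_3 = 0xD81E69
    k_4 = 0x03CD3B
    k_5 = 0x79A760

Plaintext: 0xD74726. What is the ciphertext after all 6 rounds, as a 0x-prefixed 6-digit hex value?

s_0 = plaintext = 0xD74726
s_1 = Round(s_0, k_0) = 0x726AE6
s_2 = Round(s_1, k_1) = 0xAE662A
s_3 = Round(s_2, k_2) = 0x62A86F
s_4 = Round(s_3, k_3) = 0x86F498
s_5 = Round(s_4, k_4) = 0x498191
s_6 = Round(s_5, k_5) = 0x1916A4

0x1916A4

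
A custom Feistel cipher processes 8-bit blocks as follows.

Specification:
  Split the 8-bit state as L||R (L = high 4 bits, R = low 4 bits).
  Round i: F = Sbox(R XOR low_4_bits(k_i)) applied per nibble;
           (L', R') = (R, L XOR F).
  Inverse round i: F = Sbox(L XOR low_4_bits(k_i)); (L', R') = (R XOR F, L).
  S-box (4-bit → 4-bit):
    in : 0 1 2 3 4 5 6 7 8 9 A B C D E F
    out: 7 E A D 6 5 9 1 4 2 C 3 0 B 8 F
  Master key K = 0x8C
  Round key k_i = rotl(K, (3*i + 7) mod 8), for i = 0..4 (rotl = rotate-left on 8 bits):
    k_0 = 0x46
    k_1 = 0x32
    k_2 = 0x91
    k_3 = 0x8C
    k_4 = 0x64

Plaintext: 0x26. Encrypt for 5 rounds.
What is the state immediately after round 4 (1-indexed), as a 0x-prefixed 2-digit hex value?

0xC0

s_0 = plaintext = 0x26
s_1 = Round(s_0, k_0) = 0x65
s_2 = Round(s_1, k_1) = 0x57
s_3 = Round(s_2, k_2) = 0x7C
s_4 = Round(s_3, k_3) = 0xC0
s_5 = Round(s_4, k_4) = 0x0A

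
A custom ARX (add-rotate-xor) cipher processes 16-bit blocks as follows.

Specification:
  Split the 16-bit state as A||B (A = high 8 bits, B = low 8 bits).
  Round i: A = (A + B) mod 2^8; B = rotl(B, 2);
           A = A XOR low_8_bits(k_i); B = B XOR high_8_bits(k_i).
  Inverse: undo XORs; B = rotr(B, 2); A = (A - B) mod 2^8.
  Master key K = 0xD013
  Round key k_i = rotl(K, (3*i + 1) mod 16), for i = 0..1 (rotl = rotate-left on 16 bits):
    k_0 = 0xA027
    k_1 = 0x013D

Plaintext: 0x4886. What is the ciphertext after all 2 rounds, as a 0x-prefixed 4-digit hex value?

0x9EEB

s_0 = plaintext = 0x4886
s_1 = Round(s_0, k_0) = 0xE9BA
s_2 = Round(s_1, k_1) = 0x9EEB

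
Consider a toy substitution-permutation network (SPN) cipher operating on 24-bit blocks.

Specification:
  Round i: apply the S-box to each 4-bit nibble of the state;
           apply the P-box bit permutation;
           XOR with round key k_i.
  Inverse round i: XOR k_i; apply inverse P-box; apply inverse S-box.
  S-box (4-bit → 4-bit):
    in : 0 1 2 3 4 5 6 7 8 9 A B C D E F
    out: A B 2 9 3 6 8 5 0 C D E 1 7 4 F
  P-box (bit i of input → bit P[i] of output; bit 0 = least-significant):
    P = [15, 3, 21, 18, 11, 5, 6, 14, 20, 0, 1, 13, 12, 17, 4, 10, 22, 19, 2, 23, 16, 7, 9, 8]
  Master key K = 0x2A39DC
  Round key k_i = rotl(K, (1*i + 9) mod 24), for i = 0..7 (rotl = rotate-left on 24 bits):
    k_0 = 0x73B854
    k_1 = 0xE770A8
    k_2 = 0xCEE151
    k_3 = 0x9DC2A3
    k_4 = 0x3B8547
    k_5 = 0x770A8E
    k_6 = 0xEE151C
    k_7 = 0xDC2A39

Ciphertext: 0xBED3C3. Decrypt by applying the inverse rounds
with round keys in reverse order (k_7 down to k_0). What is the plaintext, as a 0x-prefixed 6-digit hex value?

0x876191

s_0 = ciphertext = 0xBED3C3
s_1 = InvRound(s_0, k_7) = 0x0CD9FD
s_2 = InvRound(s_1, k_6) = 0x2302F7
s_3 = InvRound(s_2, k_5) = 0x8CE4D0
s_4 = InvRound(s_3, k_4) = 0x195F69
s_5 = InvRound(s_4, k_3) = 0x063E71
s_6 = InvRound(s_5, k_2) = 0x91381C
s_7 = InvRound(s_6, k_1) = 0x275C19
s_8 = InvRound(s_7, k_0) = 0x876191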